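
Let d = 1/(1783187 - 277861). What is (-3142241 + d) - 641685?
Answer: -5696042189875/1505326 ≈ -3.7839e+6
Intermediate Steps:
d = 1/1505326 ≈ 6.6431e-7
(-3142241 + d) - 641685 = (-3142241 + 1/1505326) - 641685 = -4730097075565/1505326 - 641685 = -5696042189875/1505326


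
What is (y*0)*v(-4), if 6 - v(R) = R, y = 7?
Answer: 0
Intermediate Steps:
v(R) = 6 - R
(y*0)*v(-4) = (7*0)*(6 - 1*(-4)) = 0*(6 + 4) = 0*10 = 0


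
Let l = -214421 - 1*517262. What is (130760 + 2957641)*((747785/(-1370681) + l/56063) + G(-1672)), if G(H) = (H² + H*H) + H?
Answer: 1326532834272855726110310/76844488903 ≈ 1.7263e+13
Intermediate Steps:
G(H) = H + 2*H² (G(H) = (H² + H²) + H = 2*H² + H = H + 2*H²)
l = -731683 (l = -214421 - 517262 = -731683)
(130760 + 2957641)*((747785/(-1370681) + l/56063) + G(-1672)) = (130760 + 2957641)*((747785/(-1370681) - 731683/56063) - 1672*(1 + 2*(-1672))) = 3088401*((747785*(-1/1370681) - 731683*1/56063) - 1672*(1 - 3344)) = 3088401*((-747785/1370681 - 731683/56063) - 1672*(-3343)) = 3088401*(-1044827056578/76844488903 + 5589496) = 3088401*(429520918518306310/76844488903) = 1326532834272855726110310/76844488903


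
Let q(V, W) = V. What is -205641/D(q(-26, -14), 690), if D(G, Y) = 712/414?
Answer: -42567687/356 ≈ -1.1957e+5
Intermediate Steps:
D(G, Y) = 356/207 (D(G, Y) = 712*(1/414) = 356/207)
-205641/D(q(-26, -14), 690) = -205641/356/207 = -205641*207/356 = -42567687/356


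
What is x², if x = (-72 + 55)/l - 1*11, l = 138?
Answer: 2356225/19044 ≈ 123.73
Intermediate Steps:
x = -1535/138 (x = (-72 + 55)/138 - 1*11 = -17*1/138 - 11 = -17/138 - 11 = -1535/138 ≈ -11.123)
x² = (-1535/138)² = 2356225/19044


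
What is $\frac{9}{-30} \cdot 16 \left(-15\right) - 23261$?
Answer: $-23189$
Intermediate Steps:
$\frac{9}{-30} \cdot 16 \left(-15\right) - 23261 = 9 \left(- \frac{1}{30}\right) 16 \left(-15\right) - 23261 = \left(- \frac{3}{10}\right) 16 \left(-15\right) - 23261 = \left(- \frac{24}{5}\right) \left(-15\right) - 23261 = 72 - 23261 = -23189$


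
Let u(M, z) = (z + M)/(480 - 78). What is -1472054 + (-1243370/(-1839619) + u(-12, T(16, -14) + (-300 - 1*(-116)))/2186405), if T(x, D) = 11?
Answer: -7104986983463046325/4826582615634 ≈ -1.4721e+6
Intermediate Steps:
u(M, z) = M/402 + z/402 (u(M, z) = (M + z)/402 = (M + z)*(1/402) = M/402 + z/402)
-1472054 + (-1243370/(-1839619) + u(-12, T(16, -14) + (-300 - 1*(-116)))/2186405) = -1472054 + (-1243370/(-1839619) + ((1/402)*(-12) + (11 + (-300 - 1*(-116)))/402)/2186405) = -1472054 + (-1243370*(-1/1839619) + (-2/67 + (11 + (-300 + 116))/402)*(1/2186405)) = -1472054 + (1243370/1839619 + (-2/67 + (11 - 184)/402)*(1/2186405)) = -1472054 + (1243370/1839619 + (-2/67 + (1/402)*(-173))*(1/2186405)) = -1472054 + (1243370/1839619 + (-2/67 - 173/402)*(1/2186405)) = -1472054 + (1243370/1839619 - 185/402*1/2186405) = -1472054 + (1243370/1839619 - 37/175786962) = -1472054 + 3262211445911/4826582615634 = -7104986983463046325/4826582615634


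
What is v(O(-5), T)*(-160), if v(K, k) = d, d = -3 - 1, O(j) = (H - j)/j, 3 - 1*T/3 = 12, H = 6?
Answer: 640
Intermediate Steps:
T = -27 (T = 9 - 3*12 = 9 - 36 = -27)
O(j) = (6 - j)/j
d = -4
v(K, k) = -4
v(O(-5), T)*(-160) = -4*(-160) = 640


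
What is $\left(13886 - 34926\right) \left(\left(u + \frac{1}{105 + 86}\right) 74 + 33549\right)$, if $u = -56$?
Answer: $- \frac{118169666160}{191} \approx -6.1869 \cdot 10^{8}$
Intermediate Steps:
$\left(13886 - 34926\right) \left(\left(u + \frac{1}{105 + 86}\right) 74 + 33549\right) = \left(13886 - 34926\right) \left(\left(-56 + \frac{1}{105 + 86}\right) 74 + 33549\right) = - 21040 \left(\left(-56 + \frac{1}{191}\right) 74 + 33549\right) = - 21040 \left(\left(- \frac{10695}{191}\right) 74 + 33549\right) = - 21040 \left(- \frac{791430}{191} + 33549\right) = \left(-21040\right) \frac{5616429}{191} = - \frac{118169666160}{191}$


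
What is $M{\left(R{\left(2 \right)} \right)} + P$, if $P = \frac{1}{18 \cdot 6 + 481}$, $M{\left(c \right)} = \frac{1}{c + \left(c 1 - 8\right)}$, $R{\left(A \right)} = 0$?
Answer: $- \frac{581}{4712} \approx -0.1233$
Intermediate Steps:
$M{\left(c \right)} = \frac{1}{-8 + 2 c}$ ($M{\left(c \right)} = \frac{1}{c + \left(c - 8\right)} = \frac{1}{c + \left(-8 + c\right)} = \frac{1}{-8 + 2 c}$)
$P = \frac{1}{589}$ ($P = \frac{1}{108 + 481} = \frac{1}{589} \approx 0.0016978$)
$M{\left(R{\left(2 \right)} \right)} + P = \frac{1}{2 \left(-4 + 0\right)} + \frac{1}{589} = \frac{1}{2 \left(-4\right)} + \frac{1}{589} = \frac{1}{2} \left(- \frac{1}{4}\right) + \frac{1}{589} = - \frac{1}{8} + \frac{1}{589} = - \frac{581}{4712}$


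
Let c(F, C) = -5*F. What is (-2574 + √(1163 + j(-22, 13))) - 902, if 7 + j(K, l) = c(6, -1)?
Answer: -3476 + √1126 ≈ -3442.4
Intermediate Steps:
j(K, l) = -37 (j(K, l) = -7 - 5*6 = -7 - 30 = -37)
(-2574 + √(1163 + j(-22, 13))) - 902 = (-2574 + √(1163 - 37)) - 902 = (-2574 + √1126) - 902 = -3476 + √1126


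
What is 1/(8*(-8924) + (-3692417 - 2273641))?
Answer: -1/6037450 ≈ -1.6563e-7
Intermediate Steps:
1/(8*(-8924) + (-3692417 - 2273641)) = 1/(-71392 - 5966058) = 1/(-6037450) = -1/6037450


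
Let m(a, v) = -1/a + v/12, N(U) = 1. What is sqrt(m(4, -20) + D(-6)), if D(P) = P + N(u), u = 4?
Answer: I*sqrt(249)/6 ≈ 2.63*I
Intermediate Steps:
m(a, v) = -1/a + v/12 (m(a, v) = -1/a + v*(1/12) = -1/a + v/12)
D(P) = 1 + P (D(P) = P + 1 = 1 + P)
sqrt(m(4, -20) + D(-6)) = sqrt((-1/4 + (1/12)*(-20)) + (1 - 6)) = sqrt((-1*1/4 - 5/3) - 5) = sqrt((-1/4 - 5/3) - 5) = sqrt(-23/12 - 5) = sqrt(-83/12) = I*sqrt(249)/6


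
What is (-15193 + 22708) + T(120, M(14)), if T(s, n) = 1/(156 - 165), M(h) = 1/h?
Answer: 67634/9 ≈ 7514.9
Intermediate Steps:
M(h) = 1/h
T(s, n) = -⅑ (T(s, n) = 1/(-9) = -⅑)
(-15193 + 22708) + T(120, M(14)) = (-15193 + 22708) - ⅑ = 7515 - ⅑ = 67634/9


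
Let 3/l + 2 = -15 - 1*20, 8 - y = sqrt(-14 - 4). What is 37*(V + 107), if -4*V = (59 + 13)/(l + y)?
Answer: 430213763/110491 - 2735262*I*sqrt(2)/110491 ≈ 3893.7 - 35.01*I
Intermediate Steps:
y = 8 - 3*I*sqrt(2) (y = 8 - sqrt(-14 - 4) = 8 - sqrt(-18) = 8 - 3*I*sqrt(2) ≈ 8.0 - 4.2426*I)
l = -3/37 (l = 3/(-2 + (-15 - 1*20)) = 3/(-2 + (-15 - 20)) = 3/(-2 - 35) = 3/(-37) = 3*(-1/37) = -3/37 ≈ -0.081081)
V = -18/(293/37 - 3*I*sqrt(2)) (V = -(59 + 13)/(4*(-3/37 + (8 - 3*I*sqrt(2)))) = -18/(293/37 - 3*I*sqrt(2)) ≈ -1.7661 - 0.94621*I)
37*(V + 107) = 37*((-195138/110491 - 73926*I*sqrt(2)/110491) + 107) = 37*(11627399/110491 - 73926*I*sqrt(2)/110491) = 430213763/110491 - 2735262*I*sqrt(2)/110491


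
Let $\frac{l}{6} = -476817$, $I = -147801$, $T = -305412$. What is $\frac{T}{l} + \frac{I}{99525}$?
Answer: $- \frac{21802669289}{15818403975} \approx -1.3783$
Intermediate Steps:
$l = -2860902$ ($l = 6 \left(-476817\right) = -2860902$)
$\frac{T}{l} + \frac{I}{99525} = - \frac{305412}{-2860902} - \frac{147801}{99525} = \left(-305412\right) \left(- \frac{1}{2860902}\right) - \frac{49267}{33175} = \frac{50902}{476817} - \frac{49267}{33175} = - \frac{21802669289}{15818403975}$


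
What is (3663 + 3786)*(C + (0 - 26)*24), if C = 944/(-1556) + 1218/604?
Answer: -544824649707/117478 ≈ -4.6377e+6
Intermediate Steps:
C = 165629/117478 (C = 944*(-1/1556) + 1218*(1/604) = -236/389 + 609/302 = 165629/117478 ≈ 1.4099)
(3663 + 3786)*(C + (0 - 26)*24) = (3663 + 3786)*(165629/117478 + (0 - 26)*24) = 7449*(165629/117478 - 26*24) = 7449*(165629/117478 - 624) = 7449*(-73140643/117478) = -544824649707/117478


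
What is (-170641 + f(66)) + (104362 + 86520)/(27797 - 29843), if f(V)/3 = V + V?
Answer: -174256076/1023 ≈ -1.7034e+5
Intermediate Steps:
f(V) = 6*V (f(V) = 3*(V + V) = 3*(2*V) = 6*V)
(-170641 + f(66)) + (104362 + 86520)/(27797 - 29843) = (-170641 + 6*66) + (104362 + 86520)/(27797 - 29843) = (-170641 + 396) + 190882/(-2046) = -170245 + 190882*(-1/2046) = -170245 - 95441/1023 = -174256076/1023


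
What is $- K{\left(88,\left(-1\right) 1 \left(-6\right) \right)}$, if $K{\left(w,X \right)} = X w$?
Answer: $-528$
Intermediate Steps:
$- K{\left(88,\left(-1\right) 1 \left(-6\right) \right)} = - \left(-1\right) 1 \left(-6\right) 88 = - \left(-1\right) \left(-6\right) 88 = - 6 \cdot 88 = \left(-1\right) 528 = -528$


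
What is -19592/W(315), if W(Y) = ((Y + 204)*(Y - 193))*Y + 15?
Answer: -19592/19945185 ≈ -0.00098229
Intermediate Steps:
W(Y) = 15 + Y*(-193 + Y)*(204 + Y) (W(Y) = ((204 + Y)*(-193 + Y))*Y + 15 = ((-193 + Y)*(204 + Y))*Y + 15 = Y*(-193 + Y)*(204 + Y) + 15 = 15 + Y*(-193 + Y)*(204 + Y))
-19592/W(315) = -19592/(15 + 315³ - 39372*315 + 11*315²) = -19592/(15 + 31255875 - 12402180 + 11*99225) = -19592/(15 + 31255875 - 12402180 + 1091475) = -19592/19945185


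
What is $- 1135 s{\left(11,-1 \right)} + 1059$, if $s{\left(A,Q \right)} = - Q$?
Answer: $-76$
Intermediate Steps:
$- 1135 s{\left(11,-1 \right)} + 1059 = - 1135 \left(\left(-1\right) \left(-1\right)\right) + 1059 = \left(-1135\right) 1 + 1059 = -1135 + 1059 = -76$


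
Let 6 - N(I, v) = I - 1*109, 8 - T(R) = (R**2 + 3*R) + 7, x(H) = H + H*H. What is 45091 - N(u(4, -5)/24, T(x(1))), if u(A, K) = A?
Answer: 269857/6 ≈ 44976.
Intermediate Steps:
x(H) = H + H**2
T(R) = 1 - R**2 - 3*R (T(R) = 8 - ((R**2 + 3*R) + 7) = 8 - (7 + R**2 + 3*R) = 8 + (-7 - R**2 - 3*R) = 1 - R**2 - 3*R)
N(I, v) = 115 - I (N(I, v) = 6 - (I - 1*109) = 6 - (I - 109) = 6 - (-109 + I) = 6 + (109 - I) = 115 - I)
45091 - N(u(4, -5)/24, T(x(1))) = 45091 - (115 - 4/24) = 45091 - (115 - 1*1/6) = 45091 - (115 - 1/6) = 45091 - 1*689/6 = 45091 - 689/6 = 269857/6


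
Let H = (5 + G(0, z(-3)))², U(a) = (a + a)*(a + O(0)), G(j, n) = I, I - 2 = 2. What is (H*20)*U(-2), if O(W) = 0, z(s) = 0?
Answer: 12960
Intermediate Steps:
I = 4 (I = 2 + 2 = 4)
G(j, n) = 4
U(a) = 2*a² (U(a) = (a + a)*(a + 0) = (2*a)*a = 2*a²)
H = 81 (H = (5 + 4)² = 9² = 81)
(H*20)*U(-2) = (81*20)*(2*(-2)²) = 1620*(2*4) = 1620*8 = 12960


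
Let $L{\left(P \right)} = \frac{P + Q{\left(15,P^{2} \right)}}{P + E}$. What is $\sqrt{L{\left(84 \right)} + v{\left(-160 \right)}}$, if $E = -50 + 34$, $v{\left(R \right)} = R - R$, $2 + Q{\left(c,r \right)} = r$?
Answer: $\frac{\sqrt{121346}}{34} \approx 10.246$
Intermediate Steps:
$Q{\left(c,r \right)} = -2 + r$
$v{\left(R \right)} = 0$
$E = -16$
$L{\left(P \right)} = \frac{-2 + P + P^{2}}{-16 + P}$ ($L{\left(P \right)} = \frac{P + \left(-2 + P^{2}\right)}{P - 16} = \frac{-2 + P + P^{2}}{-16 + P}$)
$\sqrt{L{\left(84 \right)} + v{\left(-160 \right)}} = \sqrt{\frac{-2 + 84 + 84^{2}}{-16 + 84} + 0} = \sqrt{\frac{-2 + 84 + 7056}{68} + 0} = \sqrt{\frac{1}{68} \cdot 7138 + 0} = \sqrt{\frac{3569}{34} + 0} = \sqrt{\frac{3569}{34}} = \frac{\sqrt{121346}}{34}$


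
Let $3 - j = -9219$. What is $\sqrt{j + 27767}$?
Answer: $\sqrt{36989} \approx 192.33$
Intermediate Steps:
$j = 9222$ ($j = 3 - -9219 = 3 + 9219 = 9222$)
$\sqrt{j + 27767} = \sqrt{9222 + 27767} = \sqrt{36989}$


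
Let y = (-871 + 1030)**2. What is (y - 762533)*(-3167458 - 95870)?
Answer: 2405895094656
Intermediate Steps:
y = 25281 (y = 159**2 = 25281)
(y - 762533)*(-3167458 - 95870) = (25281 - 762533)*(-3167458 - 95870) = -737252*(-3263328) = 2405895094656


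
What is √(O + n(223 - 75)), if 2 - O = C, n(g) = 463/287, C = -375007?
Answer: √30889249202/287 ≈ 612.38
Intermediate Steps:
n(g) = 463/287 (n(g) = 463*(1/287) = 463/287)
O = 375009 (O = 2 - 1*(-375007) = 2 + 375007 = 375009)
√(O + n(223 - 75)) = √(375009 + 463/287) = √(107628046/287) = √30889249202/287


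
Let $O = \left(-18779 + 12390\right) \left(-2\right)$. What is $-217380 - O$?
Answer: $-230158$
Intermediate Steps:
$O = 12778$ ($O = \left(-6389\right) \left(-2\right) = 12778$)
$-217380 - O = -217380 - 12778 = -230158$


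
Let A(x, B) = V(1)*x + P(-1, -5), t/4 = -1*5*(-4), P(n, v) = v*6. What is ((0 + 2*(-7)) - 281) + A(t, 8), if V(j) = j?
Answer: -245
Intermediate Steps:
P(n, v) = 6*v
t = 80 (t = 4*(-1*5*(-4)) = 4*(-5*(-4)) = 4*20 = 80)
A(x, B) = -30 + x (A(x, B) = 1*x + 6*(-5) = x - 30 = -30 + x)
((0 + 2*(-7)) - 281) + A(t, 8) = ((0 + 2*(-7)) - 281) + (-30 + 80) = ((0 - 14) - 281) + 50 = (-14 - 281) + 50 = -295 + 50 = -245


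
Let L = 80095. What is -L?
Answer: -80095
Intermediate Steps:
-L = -1*80095 = -80095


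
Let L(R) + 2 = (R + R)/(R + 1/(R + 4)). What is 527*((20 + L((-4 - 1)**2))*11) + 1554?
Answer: 3876775/33 ≈ 1.1748e+5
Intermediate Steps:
L(R) = -2 + 2*R/(R + 1/(4 + R)) (L(R) = -2 + (R + R)/(R + 1/(R + 4)) = -2 + (2*R)/(R + 1/(4 + R)) = -2 + 2*R/(R + 1/(4 + R)))
527*((20 + L((-4 - 1)**2))*11) + 1554 = 527*((20 - 2/(1 + ((-4 - 1)**2)**2 + 4*(-4 - 1)**2))*11) + 1554 = 527*((20 - 2/(1 + ((-5)**2)**2 + 4*(-5)**2))*11) + 1554 = 527*((20 - 2/(1 + 25**2 + 4*25))*11) + 1554 = 527*((20 - 2/(1 + 625 + 100))*11) + 1554 = 527*((20 - 2/726)*11) + 1554 = 527*((20 - 2*1/726)*11) + 1554 = 527*((20 - 1/363)*11) + 1554 = 527*((7259/363)*11) + 1554 = 527*(7259/33) + 1554 = 3825493/33 + 1554 = 3876775/33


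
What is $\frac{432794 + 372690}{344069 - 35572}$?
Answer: $\frac{805484}{308497} \approx 2.611$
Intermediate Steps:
$\frac{432794 + 372690}{344069 - 35572} = \frac{805484}{308497}$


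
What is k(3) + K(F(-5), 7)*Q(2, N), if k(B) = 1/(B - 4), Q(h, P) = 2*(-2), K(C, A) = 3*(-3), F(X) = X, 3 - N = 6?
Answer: 35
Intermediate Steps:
N = -3 (N = 3 - 1*6 = 3 - 6 = -3)
K(C, A) = -9
Q(h, P) = -4
k(B) = 1/(-4 + B)
k(3) + K(F(-5), 7)*Q(2, N) = 1/(-4 + 3) - 9*(-4) = 1/(-1) + 36 = -1 + 36 = 35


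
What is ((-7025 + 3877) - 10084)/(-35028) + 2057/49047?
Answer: 60086875/143168193 ≈ 0.41969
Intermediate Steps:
((-7025 + 3877) - 10084)/(-35028) + 2057/49047 = (-3148 - 10084)*(-1/35028) + 2057*(1/49047) = -13232*(-1/35028) + 2057/49047 = 3308/8757 + 2057/49047 = 60086875/143168193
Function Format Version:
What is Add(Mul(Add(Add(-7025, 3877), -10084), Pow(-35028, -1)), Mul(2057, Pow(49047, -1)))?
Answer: Rational(60086875, 143168193) ≈ 0.41969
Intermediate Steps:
Add(Mul(Add(Add(-7025, 3877), -10084), Pow(-35028, -1)), Mul(2057, Pow(49047, -1))) = Add(Mul(Add(-3148, -10084), Rational(-1, 35028)), Mul(2057, Rational(1, 49047))) = Add(Mul(-13232, Rational(-1, 35028)), Rational(2057, 49047)) = Add(Rational(3308, 8757), Rational(2057, 49047)) = Rational(60086875, 143168193)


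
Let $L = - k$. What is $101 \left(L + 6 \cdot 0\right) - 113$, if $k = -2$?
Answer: $89$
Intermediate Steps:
$L = 2$ ($L = \left(-1\right) \left(-2\right) = 2$)
$101 \left(L + 6 \cdot 0\right) - 113 = 101 \left(2 + 6 \cdot 0\right) - 113 = 101 \left(2 + 0\right) - 113 = 101 \cdot 2 - 113 = 202 - 113 = 89$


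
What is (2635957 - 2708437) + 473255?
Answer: 400775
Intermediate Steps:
(2635957 - 2708437) + 473255 = -72480 + 473255 = 400775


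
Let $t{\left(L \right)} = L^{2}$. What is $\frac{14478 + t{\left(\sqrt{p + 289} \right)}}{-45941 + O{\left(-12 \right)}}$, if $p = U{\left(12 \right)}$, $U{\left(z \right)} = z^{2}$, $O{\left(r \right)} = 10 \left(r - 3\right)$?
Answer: $- \frac{14911}{46091} \approx -0.32351$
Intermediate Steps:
$O{\left(r \right)} = -30 + 10 r$ ($O{\left(r \right)} = 10 \left(-3 + r\right) = -30 + 10 r$)
$p = 144$ ($p = 12^{2} = 144$)
$\frac{14478 + t{\left(\sqrt{p + 289} \right)}}{-45941 + O{\left(-12 \right)}} = \frac{14478 + \left(\sqrt{144 + 289}\right)^{2}}{-45941 + \left(-30 + 10 \left(-12\right)\right)} = \frac{14478 + \left(\sqrt{433}\right)^{2}}{-45941 - 150} = \frac{14478 + 433}{-45941 - 150} = \frac{14911}{-46091} = 14911 \left(- \frac{1}{46091}\right) = - \frac{14911}{46091}$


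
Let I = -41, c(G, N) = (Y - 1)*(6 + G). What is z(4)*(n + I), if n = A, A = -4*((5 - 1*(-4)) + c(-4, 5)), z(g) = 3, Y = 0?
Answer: -207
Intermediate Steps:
c(G, N) = -6 - G (c(G, N) = (0 - 1)*(6 + G) = -(6 + G) = -6 - G)
A = -28 (A = -4*((5 - 1*(-4)) + (-6 - 1*(-4))) = -4*((5 + 4) + (-6 + 4)) = -4*(9 - 2) = -4*7 = -28)
n = -28
z(4)*(n + I) = 3*(-28 - 41) = 3*(-69) = -207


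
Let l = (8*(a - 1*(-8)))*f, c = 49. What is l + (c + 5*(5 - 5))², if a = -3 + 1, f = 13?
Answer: 3025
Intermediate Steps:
a = -2
l = 624 (l = (8*(-2 - 1*(-8)))*13 = (8*(-2 + 8))*13 = (8*6)*13 = 48*13 = 624)
l + (c + 5*(5 - 5))² = 624 + (49 + 5*(5 - 5))² = 624 + (49 + 5*0)² = 624 + (49 + 0)² = 624 + 49² = 624 + 2401 = 3025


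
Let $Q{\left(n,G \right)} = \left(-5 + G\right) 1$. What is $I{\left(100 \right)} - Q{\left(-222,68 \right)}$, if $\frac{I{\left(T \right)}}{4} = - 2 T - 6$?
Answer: $-887$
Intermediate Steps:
$Q{\left(n,G \right)} = -5 + G$
$I{\left(T \right)} = -24 - 8 T$ ($I{\left(T \right)} = 4 \left(- 2 T - 6\right) = 4 \left(-6 - 2 T\right) = -24 - 8 T$)
$I{\left(100 \right)} - Q{\left(-222,68 \right)} = \left(-24 - 800\right) - \left(-5 + 68\right) = \left(-24 - 800\right) - 63 = -824 - 63 = -887$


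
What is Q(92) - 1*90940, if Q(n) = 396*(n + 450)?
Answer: 123692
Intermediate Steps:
Q(n) = 178200 + 396*n (Q(n) = 396*(450 + n) = 178200 + 396*n)
Q(92) - 1*90940 = (178200 + 396*92) - 1*90940 = (178200 + 36432) - 90940 = 214632 - 90940 = 123692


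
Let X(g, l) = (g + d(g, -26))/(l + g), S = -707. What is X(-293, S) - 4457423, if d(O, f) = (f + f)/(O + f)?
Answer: -284383568717/63800 ≈ -4.4574e+6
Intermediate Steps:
d(O, f) = 2*f/(O + f) (d(O, f) = (2*f)/(O + f) = 2*f/(O + f))
X(g, l) = (g - 52/(-26 + g))/(g + l) (X(g, l) = (g + 2*(-26)/(g - 26))/(l + g) = (g + 2*(-26)/(-26 + g))/(g + l) = (g - 52/(-26 + g))/(g + l))
X(-293, S) - 4457423 = (-52 - 293*(-26 - 293))/((-26 - 293)*(-293 - 707)) - 4457423 = (-52 - 293*(-319))/(-319*(-1000)) - 4457423 = -1/319*(-1/1000)*(-52 + 93467) - 4457423 = -1/319*(-1/1000)*93415 - 4457423 = 18683/63800 - 4457423 = -284383568717/63800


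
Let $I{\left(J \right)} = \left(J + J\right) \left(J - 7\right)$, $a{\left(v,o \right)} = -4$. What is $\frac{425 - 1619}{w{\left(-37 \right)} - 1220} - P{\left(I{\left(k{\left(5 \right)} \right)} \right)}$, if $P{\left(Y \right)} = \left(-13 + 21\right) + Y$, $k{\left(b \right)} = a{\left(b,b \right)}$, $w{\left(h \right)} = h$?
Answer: $- \frac{39826}{419} \approx -95.05$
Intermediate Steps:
$k{\left(b \right)} = -4$
$I{\left(J \right)} = 2 J \left(-7 + J\right)$
$P{\left(Y \right)} = 8 + Y$
$\frac{425 - 1619}{w{\left(-37 \right)} - 1220} - P{\left(I{\left(k{\left(5 \right)} \right)} \right)} = \frac{425 - 1619}{-37 - 1220} - \left(8 + 2 \left(-4\right) \left(-7 - 4\right)\right) = - \frac{1194}{-1257} - \left(8 + 2 \left(-4\right) \left(-11\right)\right) = \left(-1194\right) \left(- \frac{1}{1257}\right) - \left(8 + 88\right) = \frac{398}{419} - 96 = - \frac{39826}{419}$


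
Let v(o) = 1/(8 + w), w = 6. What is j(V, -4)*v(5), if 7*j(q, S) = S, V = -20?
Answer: -2/49 ≈ -0.040816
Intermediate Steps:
v(o) = 1/14 (v(o) = 1/(8 + 6) = 1/14)
j(q, S) = S/7
j(V, -4)*v(5) = ((⅐)*(-4))*(1/14) = -4/7*1/14 = -2/49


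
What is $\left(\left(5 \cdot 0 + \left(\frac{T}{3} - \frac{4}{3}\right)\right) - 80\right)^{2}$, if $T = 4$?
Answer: $6400$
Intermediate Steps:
$\left(\left(5 \cdot 0 + \left(\frac{T}{3} - \frac{4}{3}\right)\right) - 80\right)^{2} = \left(\left(5 \cdot 0 + \left(\frac{4}{3} - \frac{4}{3}\right)\right) - 80\right)^{2} = \left(\left(0 + \left(4 \cdot \frac{1}{3} - \frac{4}{3}\right)\right) - 80\right)^{2} = \left(\left(0 + \left(\frac{4}{3} - \frac{4}{3}\right)\right) - 80\right)^{2} = \left(\left(0 + 0\right) - 80\right)^{2} = \left(0 - 80\right)^{2} = \left(-80\right)^{2} = 6400$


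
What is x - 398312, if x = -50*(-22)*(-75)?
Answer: -480812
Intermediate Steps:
x = -82500 (x = 1100*(-75) = -82500)
x - 398312 = -82500 - 398312 = -480812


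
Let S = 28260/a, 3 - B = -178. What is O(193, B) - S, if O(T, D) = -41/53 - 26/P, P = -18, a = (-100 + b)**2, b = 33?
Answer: -12043540/2141253 ≈ -5.6245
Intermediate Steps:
a = 4489 (a = (-100 + 33)**2 = (-67)**2 = 4489)
B = 181 (B = 3 - 1*(-178) = 3 + 178 = 181)
S = 28260/4489 ≈ 6.2954
O(T, D) = 320/477 (O(T, D) = -41/53 - 26/(-18) = -41*1/53 - 26*(-1/18) = -41/53 + 13/9 = 320/477)
O(193, B) - S = 320/477 - 1*28260/4489 = 320/477 - 28260/4489 = -12043540/2141253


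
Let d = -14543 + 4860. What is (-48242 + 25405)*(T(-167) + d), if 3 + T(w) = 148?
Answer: 217819306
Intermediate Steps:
d = -9683
T(w) = 145 (T(w) = -3 + 148 = 145)
(-48242 + 25405)*(T(-167) + d) = (-48242 + 25405)*(145 - 9683) = -22837*(-9538) = 217819306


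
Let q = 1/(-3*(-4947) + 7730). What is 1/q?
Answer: 22571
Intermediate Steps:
q = 1/22571 (q = 1/(14841 + 7730) = 1/22571 ≈ 4.4305e-5)
1/q = 1/(1/22571) = 22571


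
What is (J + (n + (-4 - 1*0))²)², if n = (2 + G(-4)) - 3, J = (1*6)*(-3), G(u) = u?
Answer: 3969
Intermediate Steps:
J = -18 (J = 6*(-3) = -18)
n = -5 (n = (2 - 4) - 3 = -2 - 3 = -5)
(J + (n + (-4 - 1*0))²)² = (-18 + (-5 + (-4 - 1*0))²)² = (-18 + (-5 + (-4 + 0))²)² = (-18 + (-5 - 4)²)² = (-18 + (-9)²)² = (-18 + 81)² = 63² = 3969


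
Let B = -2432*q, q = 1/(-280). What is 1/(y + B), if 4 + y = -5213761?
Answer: -35/182481471 ≈ -1.9180e-7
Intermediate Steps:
y = -5213765 (y = -4 - 5213761 = -5213765)
q = -1/280 ≈ -0.0035714
B = 304/35 (B = -2432*(-1/280) = 304/35 ≈ 8.6857)
1/(y + B) = 1/(-5213765 + 304/35) = 1/(-182481471/35) = -35/182481471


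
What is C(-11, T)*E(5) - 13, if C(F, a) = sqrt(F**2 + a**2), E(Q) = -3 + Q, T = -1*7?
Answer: -13 + 2*sqrt(170) ≈ 13.077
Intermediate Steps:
T = -7
C(-11, T)*E(5) - 13 = sqrt((-11)**2 + (-7)**2)*(-3 + 5) - 13 = sqrt(121 + 49)*2 - 13 = sqrt(170)*2 - 13 = 2*sqrt(170) - 13 = -13 + 2*sqrt(170)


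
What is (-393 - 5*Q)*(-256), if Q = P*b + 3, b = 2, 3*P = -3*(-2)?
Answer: 109568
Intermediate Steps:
P = 2 (P = (-3*(-2))/3 = (⅓)*6 = 2)
Q = 7 (Q = 2*2 + 3 = 4 + 3 = 7)
(-393 - 5*Q)*(-256) = (-393 - 5*7)*(-256) = (-393 - 35)*(-256) = -428*(-256) = 109568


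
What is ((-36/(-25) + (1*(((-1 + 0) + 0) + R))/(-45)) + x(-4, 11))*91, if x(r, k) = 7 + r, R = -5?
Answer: 31213/75 ≈ 416.17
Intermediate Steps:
((-36/(-25) + (1*(((-1 + 0) + 0) + R))/(-45)) + x(-4, 11))*91 = ((-36/(-25) + (1*(((-1 + 0) + 0) - 5))/(-45)) + (7 - 4))*91 = ((-36*(-1/25) + (1*((-1 + 0) - 5))*(-1/45)) + 3)*91 = ((36/25 + (1*(-1 - 5))*(-1/45)) + 3)*91 = ((36/25 + (1*(-6))*(-1/45)) + 3)*91 = ((36/25 - 6*(-1/45)) + 3)*91 = ((36/25 + 2/15) + 3)*91 = (118/75 + 3)*91 = (343/75)*91 = 31213/75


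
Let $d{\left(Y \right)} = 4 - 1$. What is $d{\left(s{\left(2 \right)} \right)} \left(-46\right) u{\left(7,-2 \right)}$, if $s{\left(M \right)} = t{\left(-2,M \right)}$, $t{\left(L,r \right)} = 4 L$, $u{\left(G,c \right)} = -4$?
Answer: $552$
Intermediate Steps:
$s{\left(M \right)} = -8$ ($s{\left(M \right)} = 4 \left(-2\right) = -8$)
$d{\left(Y \right)} = 3$ ($d{\left(Y \right)} = 4 - 1 = 3$)
$d{\left(s{\left(2 \right)} \right)} \left(-46\right) u{\left(7,-2 \right)} = 3 \left(-46\right) \left(-4\right) = \left(-138\right) \left(-4\right) = 552$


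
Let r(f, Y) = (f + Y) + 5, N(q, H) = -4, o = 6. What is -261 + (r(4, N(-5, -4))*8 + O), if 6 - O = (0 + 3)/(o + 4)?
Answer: -2153/10 ≈ -215.30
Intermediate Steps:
r(f, Y) = 5 + Y + f (r(f, Y) = (Y + f) + 5 = 5 + Y + f)
O = 57/10 (O = 6 - (0 + 3)/(6 + 4) = 6 - 3/10 = 57/10 ≈ 5.7000)
-261 + (r(4, N(-5, -4))*8 + O) = -261 + ((5 - 4 + 4)*8 + 57/10) = -261 + (5*8 + 57/10) = -261 + (40 + 57/10) = -261 + 457/10 = -2153/10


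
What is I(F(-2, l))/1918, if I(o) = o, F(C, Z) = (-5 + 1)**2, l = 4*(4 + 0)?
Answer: 8/959 ≈ 0.0083420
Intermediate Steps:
l = 16 (l = 4*4 = 16)
F(C, Z) = 16 (F(C, Z) = (-4)**2 = 16)
I(F(-2, l))/1918 = 16/1918 = 16*(1/1918) = 8/959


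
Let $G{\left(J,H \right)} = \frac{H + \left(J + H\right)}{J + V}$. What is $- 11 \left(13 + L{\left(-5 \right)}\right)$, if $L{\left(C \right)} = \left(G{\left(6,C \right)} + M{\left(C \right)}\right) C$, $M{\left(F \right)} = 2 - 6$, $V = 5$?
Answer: $-383$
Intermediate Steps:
$G{\left(J,H \right)} = \frac{J + 2 H}{5 + J}$ ($G{\left(J,H \right)} = \frac{H + \left(J + H\right)}{J + 5} = \frac{H + \left(H + J\right)}{5 + J} = \frac{J + 2 H}{5 + J}$)
$M{\left(F \right)} = -4$ ($M{\left(F \right)} = 2 - 6 = -4$)
$L{\left(C \right)} = C \left(- \frac{38}{11} + \frac{2 C}{11}\right)$ ($L{\left(C \right)} = \left(\frac{6 + 2 C}{5 + 6} - 4\right) C = \left(\frac{6 + 2 C}{11} - 4\right) C = \left(\left(\frac{6}{11} + \frac{2 C}{11}\right) - 4\right) C = \left(- \frac{38}{11} + \frac{2 C}{11}\right) C = C \left(- \frac{38}{11} + \frac{2 C}{11}\right)$)
$- 11 \left(13 + L{\left(-5 \right)}\right) = - 11 \left(13 + \frac{2}{11} \left(-5\right) \left(-19 - 5\right)\right) = - 11 \left(13 + \frac{2}{11} \left(-5\right) \left(-24\right)\right) = - 11 \left(13 + \frac{240}{11}\right) = \left(-11\right) \frac{383}{11} = -383$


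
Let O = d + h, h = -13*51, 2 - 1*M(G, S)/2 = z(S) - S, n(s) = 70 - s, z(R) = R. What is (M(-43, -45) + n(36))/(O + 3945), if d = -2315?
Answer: 38/967 ≈ 0.039297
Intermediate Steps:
M(G, S) = 4 (M(G, S) = 4 - 2*(S - S) = 4 - 2*0 = 4 + 0 = 4)
h = -663
O = -2978 (O = -2315 - 663 = -2978)
(M(-43, -45) + n(36))/(O + 3945) = (4 + (70 - 1*36))/(-2978 + 3945) = (4 + (70 - 36))/967 = (4 + 34)*(1/967) = 38*(1/967) = 38/967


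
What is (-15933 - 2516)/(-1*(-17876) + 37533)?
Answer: -18449/55409 ≈ -0.33296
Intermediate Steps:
(-15933 - 2516)/(-1*(-17876) + 37533) = -18449/(17876 + 37533) = -18449/55409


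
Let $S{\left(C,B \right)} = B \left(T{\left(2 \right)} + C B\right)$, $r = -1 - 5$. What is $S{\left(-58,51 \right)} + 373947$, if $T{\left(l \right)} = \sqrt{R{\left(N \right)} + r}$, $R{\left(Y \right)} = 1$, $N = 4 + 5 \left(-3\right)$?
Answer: $223089 + 51 i \sqrt{5} \approx 2.2309 \cdot 10^{5} + 114.04 i$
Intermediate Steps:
$N = -11$ ($N = 4 - 15 = -11$)
$r = -6$ ($r = -1 - 5 = -6$)
$T{\left(l \right)} = i \sqrt{5}$ ($T{\left(l \right)} = \sqrt{1 - 6} = \sqrt{-5} = i \sqrt{5}$)
$S{\left(C,B \right)} = B \left(i \sqrt{5} + B C\right)$ ($S{\left(C,B \right)} = B \left(i \sqrt{5} + C B\right) = B \left(i \sqrt{5} + B C\right)$)
$S{\left(-58,51 \right)} + 373947 = 51 \left(i \sqrt{5} + 51 \left(-58\right)\right) + 373947 = 51 \left(i \sqrt{5} - 2958\right) + 373947 = 51 \left(-2958 + i \sqrt{5}\right) + 373947 = \left(-150858 + 51 i \sqrt{5}\right) + 373947 = 223089 + 51 i \sqrt{5}$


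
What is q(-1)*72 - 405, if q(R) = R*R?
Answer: -333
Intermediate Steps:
q(R) = R**2
q(-1)*72 - 405 = (-1)**2*72 - 405 = 1*72 - 405 = 72 - 405 = -333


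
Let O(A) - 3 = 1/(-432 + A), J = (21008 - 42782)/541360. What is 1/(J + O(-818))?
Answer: 33835000/100117057 ≈ 0.33795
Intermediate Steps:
J = -10887/270680 (J = -21774*1/541360 = -10887/270680 ≈ -0.040221)
O(A) = 3 + 1/(-432 + A)
1/(J + O(-818)) = 1/(-10887/270680 + (-1295 + 3*(-818))/(-432 - 818)) = 1/(-10887/270680 + (-1295 - 2454)/(-1250)) = 1/(-10887/270680 - 1/1250*(-3749)) = 1/(-10887/270680 + 3749/1250) = 1/(100117057/33835000) = 33835000/100117057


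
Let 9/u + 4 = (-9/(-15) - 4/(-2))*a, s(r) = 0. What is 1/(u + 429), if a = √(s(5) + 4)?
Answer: 2/873 ≈ 0.0022909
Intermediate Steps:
a = 2 (a = √(0 + 4) = √4 = 2)
u = 15/2 (u = 9/(-4 + (-9/(-15) - 4/(-2))*2) = 9/(-4 + (-9*(-1/15) - 4*(-½))*2) = 9/(-4 + (⅗ + 2)*2) = 9/(-4 + (13/5)*2) = 9/(-4 + 26/5) = 9/(6/5) = 9*(⅚) = 15/2 ≈ 7.5000)
1/(u + 429) = 1/(15/2 + 429) = 1/(873/2) = 2/873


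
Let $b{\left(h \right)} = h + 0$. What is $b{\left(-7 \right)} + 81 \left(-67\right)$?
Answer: $-5434$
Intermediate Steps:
$b{\left(h \right)} = h$
$b{\left(-7 \right)} + 81 \left(-67\right) = -7 + 81 \left(-67\right) = -7 - 5427 = -5434$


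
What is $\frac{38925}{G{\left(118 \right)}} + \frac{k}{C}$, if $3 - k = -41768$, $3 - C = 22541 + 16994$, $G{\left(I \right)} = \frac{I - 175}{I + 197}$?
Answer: $- \frac{161573019149}{751108} \approx -2.1511 \cdot 10^{5}$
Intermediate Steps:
$G{\left(I \right)} = \frac{-175 + I}{197 + I}$
$C = -39532$ ($C = 3 - \left(22541 + 16994\right) = 3 - 39535 = -39532$)
$k = 41771$ ($k = 3 - -41768 = 3 + 41768 = 41771$)
$\frac{38925}{G{\left(118 \right)}} + \frac{k}{C} = \frac{38925}{\frac{1}{197 + 118} \left(-175 + 118\right)} + \frac{41771}{-39532} = \frac{38925}{\frac{1}{315} \left(-57\right)} + 41771 \left(- \frac{1}{39532}\right) = \frac{38925}{\frac{1}{315} \left(-57\right)} - \frac{41771}{39532} = \frac{38925}{- \frac{19}{105}} - \frac{41771}{39532} = 38925 \left(- \frac{105}{19}\right) - \frac{41771}{39532} = - \frac{4087125}{19} - \frac{41771}{39532} = - \frac{161573019149}{751108}$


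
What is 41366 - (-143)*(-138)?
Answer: 21632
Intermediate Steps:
41366 - (-143)*(-138) = 41366 - 1*19734 = 41366 - 19734 = 21632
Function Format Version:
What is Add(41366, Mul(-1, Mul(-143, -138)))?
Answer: 21632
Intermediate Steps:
Add(41366, Mul(-1, Mul(-143, -138))) = Add(41366, Mul(-1, 19734)) = Add(41366, -19734) = 21632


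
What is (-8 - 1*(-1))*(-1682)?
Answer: 11774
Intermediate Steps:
(-8 - 1*(-1))*(-1682) = (-8 + 1)*(-1682) = -7*(-1682) = 11774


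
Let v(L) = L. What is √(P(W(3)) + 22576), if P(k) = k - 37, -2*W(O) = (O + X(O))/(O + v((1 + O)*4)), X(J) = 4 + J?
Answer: 2*√2034121/19 ≈ 150.13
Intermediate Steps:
W(O) = -(4 + 2*O)/(2*(4 + 5*O)) (W(O) = -(O + (4 + O))/(2*(O + (1 + O)*4)) = -(4 + 2*O)/(2*(O + (4 + 4*O))) = -(4 + 2*O)/(2*(4 + 5*O)))
P(k) = -37 + k
√(P(W(3)) + 22576) = √((-37 + (-2 - 1*3)/(4 + 5*3)) + 22576) = √((-37 + (-2 - 3)/(4 + 15)) + 22576) = √((-37 - 5/19) + 22576) = √(-708/19 + 22576) = √(428236/19) = 2*√2034121/19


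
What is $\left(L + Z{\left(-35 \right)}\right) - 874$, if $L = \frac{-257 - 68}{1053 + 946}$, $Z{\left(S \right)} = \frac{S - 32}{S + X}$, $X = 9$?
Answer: $- \frac{45299793}{51974} \approx -871.59$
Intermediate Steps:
$Z{\left(S \right)} = \frac{-32 + S}{9 + S}$ ($Z{\left(S \right)} = \frac{S - 32}{S + 9} = \frac{-32 + S}{9 + S}$)
$L = - \frac{325}{1999} \approx -0.16258$
$\left(L + Z{\left(-35 \right)}\right) - 874 = \left(- \frac{325}{1999} + \frac{-32 - 35}{9 - 35}\right) - 874 = \left(- \frac{325}{1999} + \frac{1}{-26} \left(-67\right)\right) - 874 = \left(- \frac{325}{1999} - - \frac{67}{26}\right) - 874 = \left(- \frac{325}{1999} + \frac{67}{26}\right) - 874 = \frac{125483}{51974} - 874 = - \frac{45299793}{51974}$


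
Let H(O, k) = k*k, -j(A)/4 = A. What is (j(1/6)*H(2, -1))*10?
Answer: -20/3 ≈ -6.6667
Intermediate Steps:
j(A) = -4*A
H(O, k) = k²
(j(1/6)*H(2, -1))*10 = (-4/6*(-1)²)*10 = (-4*⅙*1)*10 = -⅔*1*10 = -⅔*10 = -20/3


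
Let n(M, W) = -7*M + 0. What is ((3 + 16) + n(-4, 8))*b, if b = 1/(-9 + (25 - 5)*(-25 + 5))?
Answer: -47/409 ≈ -0.11491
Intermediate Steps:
b = -1/409 (b = 1/(-9 + 20*(-20)) = 1/(-9 - 400) = 1/(-409) = -1/409 ≈ -0.0024450)
n(M, W) = -7*M
((3 + 16) + n(-4, 8))*b = ((3 + 16) - 7*(-4))*(-1/409) = (19 + 28)*(-1/409) = 47*(-1/409) = -47/409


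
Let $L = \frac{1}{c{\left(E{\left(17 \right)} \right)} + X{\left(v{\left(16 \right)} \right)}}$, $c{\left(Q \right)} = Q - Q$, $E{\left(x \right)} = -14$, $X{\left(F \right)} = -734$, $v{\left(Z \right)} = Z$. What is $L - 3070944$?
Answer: $- \frac{2254072897}{734} \approx -3.0709 \cdot 10^{6}$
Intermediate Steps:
$c{\left(Q \right)} = 0$
$L = - \frac{1}{734}$ ($L = \frac{1}{0 - 734} = \frac{1}{-734} = - \frac{1}{734} \approx -0.0013624$)
$L - 3070944 = - \frac{1}{734} - 3070944 = - \frac{2254072897}{734}$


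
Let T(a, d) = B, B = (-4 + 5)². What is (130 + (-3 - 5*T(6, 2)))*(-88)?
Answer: -10736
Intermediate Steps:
B = 1 (B = 1² = 1)
T(a, d) = 1
(130 + (-3 - 5*T(6, 2)))*(-88) = (130 + (-3 - 5*1))*(-88) = (130 + (-3 - 5))*(-88) = (130 - 8)*(-88) = 122*(-88) = -10736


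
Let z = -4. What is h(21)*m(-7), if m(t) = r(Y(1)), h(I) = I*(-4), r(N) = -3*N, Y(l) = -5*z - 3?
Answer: 4284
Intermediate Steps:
Y(l) = 17 (Y(l) = -5*(-4) - 3 = 20 - 3 = 17)
h(I) = -4*I
m(t) = -51 (m(t) = -3*17 = -51)
h(21)*m(-7) = -4*21*(-51) = -84*(-51) = 4284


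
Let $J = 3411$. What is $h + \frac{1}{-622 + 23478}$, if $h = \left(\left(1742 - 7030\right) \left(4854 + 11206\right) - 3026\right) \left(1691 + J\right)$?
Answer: $- \frac{9903601188597471}{22856} \approx -4.333 \cdot 10^{11}$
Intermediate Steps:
$h = -433304217212$ ($h = \left(\left(1742 - 7030\right) \left(4854 + 11206\right) - 3026\right) \left(1691 + 3411\right) = \left(\left(-5288\right) 16060 - 3026\right) 5102 = \left(-84925280 - 3026\right) 5102 = \left(-84928306\right) 5102 = -433304217212$)
$h + \frac{1}{-622 + 23478} = -433304217212 + \frac{1}{-622 + 23478} = -433304217212 + \frac{1}{22856} = - \frac{9903601188597471}{22856}$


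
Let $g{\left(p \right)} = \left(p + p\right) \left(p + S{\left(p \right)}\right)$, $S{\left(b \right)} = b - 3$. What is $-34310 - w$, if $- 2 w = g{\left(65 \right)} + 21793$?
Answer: $- \frac{30317}{2} \approx -15159.0$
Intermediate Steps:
$S{\left(b \right)} = -3 + b$
$g{\left(p \right)} = 2 p \left(-3 + 2 p\right)$ ($g{\left(p \right)} = \left(p + p\right) \left(p + \left(-3 + p\right)\right) = 2 p \left(-3 + 2 p\right)$)
$w = - \frac{38303}{2}$ ($w = - \frac{2 \cdot 65 \left(-3 + 2 \cdot 65\right) + 21793}{2} = - \frac{2 \cdot 65 \left(-3 + 130\right) + 21793}{2} = - \frac{2 \cdot 65 \cdot 127 + 21793}{2} = - \frac{16510 + 21793}{2} = \left(- \frac{1}{2}\right) 38303 = - \frac{38303}{2} \approx -19152.0$)
$-34310 - w = -34310 - - \frac{38303}{2} = -34310 + \frac{38303}{2} = - \frac{30317}{2}$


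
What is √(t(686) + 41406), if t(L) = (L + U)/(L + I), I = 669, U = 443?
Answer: 19*√210592745/1355 ≈ 203.49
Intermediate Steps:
t(L) = (443 + L)/(669 + L) (t(L) = (L + 443)/(L + 669) = (443 + L)/(669 + L))
√(t(686) + 41406) = √((443 + 686)/(669 + 686) + 41406) = √(1129/1355 + 41406) = √(56106259/1355) = 19*√210592745/1355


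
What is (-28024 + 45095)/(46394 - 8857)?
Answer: 17071/37537 ≈ 0.45478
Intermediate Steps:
(-28024 + 45095)/(46394 - 8857) = 17071/37537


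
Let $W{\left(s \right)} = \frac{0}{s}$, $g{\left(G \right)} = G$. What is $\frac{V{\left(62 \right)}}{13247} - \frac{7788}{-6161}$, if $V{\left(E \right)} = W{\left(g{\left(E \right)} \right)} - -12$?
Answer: $\frac{103241568}{81614767} \approx 1.265$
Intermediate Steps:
$W{\left(s \right)} = 0$
$V{\left(E \right)} = 12$ ($V{\left(E \right)} = 0 - -12 = 0 + 12 = 12$)
$\frac{V{\left(62 \right)}}{13247} - \frac{7788}{-6161} = \frac{12}{13247} - \frac{7788}{-6161} = 12 \cdot \frac{1}{13247} - - \frac{7788}{6161} = \frac{12}{13247} + \frac{7788}{6161} = \frac{103241568}{81614767}$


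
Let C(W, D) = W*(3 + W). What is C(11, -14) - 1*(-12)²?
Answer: 10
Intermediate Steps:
C(11, -14) - 1*(-12)² = 11*(3 + 11) - 1*(-12)² = 11*14 - 1*144 = 154 - 144 = 10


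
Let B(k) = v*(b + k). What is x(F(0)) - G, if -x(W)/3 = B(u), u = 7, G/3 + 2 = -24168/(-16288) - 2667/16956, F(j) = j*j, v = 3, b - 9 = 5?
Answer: -44826280/239739 ≈ -186.98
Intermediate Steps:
b = 14 (b = 9 + 5 = 14)
F(j) = j²
G = -484391/239739 (G = -6 + 3*(-24168/(-16288) - 2667/16956) = -6 + 3*(-24168*(-1/16288) - 2667*1/16956) = -6 + 3*(3021/2036 - 889/5652) = -6 + 3*(954043/719217) = -6 + 954043/239739 = -484391/239739 ≈ -2.0205)
B(k) = 42 + 3*k (B(k) = 3*(14 + k) = 42 + 3*k)
x(W) = -189 (x(W) = -3*(42 + 3*7) = -3*(42 + 21) = -3*63 = -189)
x(F(0)) - G = -189 - 1*(-484391/239739) = -189 + 484391/239739 = -44826280/239739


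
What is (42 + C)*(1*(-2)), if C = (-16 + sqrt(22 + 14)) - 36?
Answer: 8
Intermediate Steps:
C = -46 (C = (-16 + sqrt(36)) - 36 = (-16 + 6) - 36 = -10 - 36 = -46)
(42 + C)*(1*(-2)) = (42 - 46)*(1*(-2)) = -4*(-2) = 8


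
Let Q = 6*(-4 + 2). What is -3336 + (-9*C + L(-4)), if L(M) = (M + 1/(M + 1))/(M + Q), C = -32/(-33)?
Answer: -1765873/528 ≈ -3344.5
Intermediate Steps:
Q = -12 (Q = 6*(-2) = -12)
C = 32/33 (C = -32*(-1/33) = 32/33 ≈ 0.96970)
L(M) = (M + 1/(1 + M))/(-12 + M) (L(M) = (M + 1/(M + 1))/(M - 12) = (M + 1/(1 + M))/(-12 + M))
-3336 + (-9*C + L(-4)) = -3336 + (-9*32/33 + (1 - 4 + (-4)²)/(-12 + (-4)² - 11*(-4))) = -3336 + (-96/11 + (1 - 4 + 16)/(-12 + 16 + 44)) = -3336 + (-96/11 + 13/48) = -3336 - 4465/528 = -1765873/528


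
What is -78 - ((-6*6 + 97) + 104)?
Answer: -243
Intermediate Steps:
-78 - ((-6*6 + 97) + 104) = -78 - ((-36 + 97) + 104) = -78 - (61 + 104) = -78 - 1*165 = -78 - 165 = -243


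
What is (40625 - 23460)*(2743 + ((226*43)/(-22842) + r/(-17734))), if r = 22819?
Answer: 9530359420710005/202540014 ≈ 4.7054e+7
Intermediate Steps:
(40625 - 23460)*(2743 + ((226*43)/(-22842) + r/(-17734))) = (40625 - 23460)*(2743 + ((226*43)/(-22842) + 22819/(-17734))) = 17165*(2743 + (9718*(-1/22842) + 22819*(-1/17734))) = 17165*(2743 + (-4859/11421 - 22819/17734)) = 17165*(2743 - 346785305/202540014) = 17165*(555220473097/202540014) = 9530359420710005/202540014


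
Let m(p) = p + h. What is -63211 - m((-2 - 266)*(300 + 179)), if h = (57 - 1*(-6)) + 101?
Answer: 64997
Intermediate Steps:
h = 164 (h = (57 + 6) + 101 = 63 + 101 = 164)
m(p) = 164 + p (m(p) = p + 164 = 164 + p)
-63211 - m((-2 - 266)*(300 + 179)) = -63211 - (164 + (-2 - 266)*(300 + 179)) = -63211 - (164 - 268*479) = -63211 - (164 - 128372) = -63211 - 1*(-128208) = -63211 + 128208 = 64997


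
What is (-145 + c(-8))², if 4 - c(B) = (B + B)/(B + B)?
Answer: 20164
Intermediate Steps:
c(B) = 3 (c(B) = 4 - (B + B)/(B + B) = 4 - 2*B/(2*B) = 4 - 2*B*1/(2*B) = 4 - 1*1 = 4 - 1 = 3)
(-145 + c(-8))² = (-145 + 3)² = (-142)² = 20164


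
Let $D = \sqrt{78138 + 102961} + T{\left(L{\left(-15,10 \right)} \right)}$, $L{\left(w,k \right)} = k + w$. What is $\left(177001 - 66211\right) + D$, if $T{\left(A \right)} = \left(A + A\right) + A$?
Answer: $110775 + \sqrt{181099} \approx 1.112 \cdot 10^{5}$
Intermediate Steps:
$T{\left(A \right)} = 3 A$ ($T{\left(A \right)} = 2 A + A = 3 A$)
$D = -15 + \sqrt{181099}$ ($D = \sqrt{78138 + 102961} + 3 \left(10 - 15\right) = \sqrt{181099} + 3 \left(-5\right) = \sqrt{181099} - 15 = -15 + \sqrt{181099} \approx 410.56$)
$\left(177001 - 66211\right) + D = \left(177001 - 66211\right) - \left(15 - \sqrt{181099}\right) = 110790 - \left(15 - \sqrt{181099}\right) = 110775 + \sqrt{181099}$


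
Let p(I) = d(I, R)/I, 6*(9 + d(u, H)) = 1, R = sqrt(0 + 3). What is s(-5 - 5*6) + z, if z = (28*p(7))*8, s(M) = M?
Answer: -953/3 ≈ -317.67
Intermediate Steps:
R = sqrt(3) ≈ 1.7320
d(u, H) = -53/6 (d(u, H) = -9 + (1/6)*1 = -9 + 1/6 = -53/6)
p(I) = -53/(6*I)
z = -848/3 (z = (28*(-53/6/7))*8 = (28*(-53/6*1/7))*8 = (28*(-53/42))*8 = -106/3*8 = -848/3 ≈ -282.67)
s(-5 - 5*6) + z = (-5 - 5*6) - 848/3 = (-5 - 30) - 848/3 = -35 - 848/3 = -953/3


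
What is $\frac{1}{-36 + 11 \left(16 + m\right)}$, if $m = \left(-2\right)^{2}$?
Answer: $\frac{1}{184} \approx 0.0054348$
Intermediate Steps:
$m = 4$
$\frac{1}{-36 + 11 \left(16 + m\right)} = \frac{1}{-36 + 11 \left(16 + 4\right)} = \frac{1}{-36 + 11 \cdot 20} = \frac{1}{-36 + 220} = \frac{1}{184}$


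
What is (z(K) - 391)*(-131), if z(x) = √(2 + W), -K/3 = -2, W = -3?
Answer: 51221 - 131*I ≈ 51221.0 - 131.0*I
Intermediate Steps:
K = 6 (K = -3*(-2) = 6)
z(x) = I (z(x) = √(2 - 3) = √(-1) = I)
(z(K) - 391)*(-131) = (I - 391)*(-131) = (-391 + I)*(-131) = 51221 - 131*I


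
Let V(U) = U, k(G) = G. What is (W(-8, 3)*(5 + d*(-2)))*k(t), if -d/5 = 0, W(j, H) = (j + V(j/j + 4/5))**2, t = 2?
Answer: 1922/5 ≈ 384.40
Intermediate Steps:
W(j, H) = (9/5 + j)**2 (W(j, H) = (j + (j/j + 4/5))**2 = (j + (1 + 4*(1/5)))**2 = (j + (1 + 4/5))**2 = (j + 9/5)**2 = (9/5 + j)**2)
d = 0 (d = -5*0 = 0)
(W(-8, 3)*(5 + d*(-2)))*k(t) = (((9 + 5*(-8))**2/25)*(5 + 0*(-2)))*2 = (((9 - 40)**2/25)*(5 + 0))*2 = (((1/25)*(-31)**2)*5)*2 = (((1/25)*961)*5)*2 = ((961/25)*5)*2 = (961/5)*2 = 1922/5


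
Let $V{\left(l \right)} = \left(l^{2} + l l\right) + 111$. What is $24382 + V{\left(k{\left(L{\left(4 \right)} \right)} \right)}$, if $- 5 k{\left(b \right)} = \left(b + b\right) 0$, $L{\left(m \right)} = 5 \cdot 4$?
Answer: $24493$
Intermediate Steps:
$L{\left(m \right)} = 20$
$k{\left(b \right)} = 0$ ($k{\left(b \right)} = - \frac{\left(b + b\right) 0}{5} = - \frac{2 b 0}{5} = \left(- \frac{1}{5}\right) 0 = 0$)
$V{\left(l \right)} = 111 + 2 l^{2}$ ($V{\left(l \right)} = \left(l^{2} + l^{2}\right) + 111 = 2 l^{2} + 111 = 111 + 2 l^{2}$)
$24382 + V{\left(k{\left(L{\left(4 \right)} \right)} \right)} = 24382 + \left(111 + 2 \cdot 0^{2}\right) = 24382 + \left(111 + 2 \cdot 0\right) = 24382 + \left(111 + 0\right) = 24382 + 111 = 24493$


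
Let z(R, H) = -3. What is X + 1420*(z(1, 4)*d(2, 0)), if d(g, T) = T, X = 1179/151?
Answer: 1179/151 ≈ 7.8079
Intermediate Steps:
X = 1179/151 (X = 1179*(1/151) = 1179/151 ≈ 7.8079)
X + 1420*(z(1, 4)*d(2, 0)) = 1179/151 + 1420*(-3*0) = 1179/151 + 1420*0 = 1179/151 + 0 = 1179/151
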